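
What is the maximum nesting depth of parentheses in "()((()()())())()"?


Input: "()((()()())())()"
Tracking depth:
  Position 0 '(': depth becomes 1
  Position 1 ')': depth becomes 0
  Position 2 '(': depth becomes 1
  Position 3 '(': depth becomes 2
  Position 4 '(': depth becomes 3
  Position 5 ')': depth becomes 2
  Position 6 '(': depth becomes 3
  Position 7 ')': depth becomes 2
  Position 8 '(': depth becomes 3
  Position 9 ')': depth becomes 2
  Position 10 ')': depth becomes 1
  Position 11 '(': depth becomes 2
  Position 12 ')': depth becomes 1
  Position 13 ')': depth becomes 0
  Position 14 '(': depth becomes 1
  Position 15 ')': depth becomes 0
Maximum depth reached: 3

3


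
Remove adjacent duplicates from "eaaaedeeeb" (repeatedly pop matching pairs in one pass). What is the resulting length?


Input: eaaaedeeeb
Stack-based adjacent duplicate removal:
  Read 'e': push. Stack: e
  Read 'a': push. Stack: ea
  Read 'a': matches stack top 'a' => pop. Stack: e
  Read 'a': push. Stack: ea
  Read 'e': push. Stack: eae
  Read 'd': push. Stack: eaed
  Read 'e': push. Stack: eaede
  Read 'e': matches stack top 'e' => pop. Stack: eaed
  Read 'e': push. Stack: eaede
  Read 'b': push. Stack: eaedeb
Final stack: "eaedeb" (length 6)

6


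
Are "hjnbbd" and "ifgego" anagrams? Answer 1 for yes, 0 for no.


Strings: "hjnbbd", "ifgego"
Sorted first:  bbdhjn
Sorted second: efggio
Differ at position 0: 'b' vs 'e' => not anagrams

0


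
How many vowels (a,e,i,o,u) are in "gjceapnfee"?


Input: gjceapnfee
Checking each character:
  'g' at position 0: consonant
  'j' at position 1: consonant
  'c' at position 2: consonant
  'e' at position 3: vowel (running total: 1)
  'a' at position 4: vowel (running total: 2)
  'p' at position 5: consonant
  'n' at position 6: consonant
  'f' at position 7: consonant
  'e' at position 8: vowel (running total: 3)
  'e' at position 9: vowel (running total: 4)
Total vowels: 4

4


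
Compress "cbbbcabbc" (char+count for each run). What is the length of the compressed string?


Input: cbbbcabbc
Runs:
  'c' x 1 => "c1"
  'b' x 3 => "b3"
  'c' x 1 => "c1"
  'a' x 1 => "a1"
  'b' x 2 => "b2"
  'c' x 1 => "c1"
Compressed: "c1b3c1a1b2c1"
Compressed length: 12

12


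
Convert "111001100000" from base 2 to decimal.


Input: "111001100000" in base 2
Positional expansion:
  Digit '1' (value 1) x 2^11 = 2048
  Digit '1' (value 1) x 2^10 = 1024
  Digit '1' (value 1) x 2^9 = 512
  Digit '0' (value 0) x 2^8 = 0
  Digit '0' (value 0) x 2^7 = 0
  Digit '1' (value 1) x 2^6 = 64
  Digit '1' (value 1) x 2^5 = 32
  Digit '0' (value 0) x 2^4 = 0
  Digit '0' (value 0) x 2^3 = 0
  Digit '0' (value 0) x 2^2 = 0
  Digit '0' (value 0) x 2^1 = 0
  Digit '0' (value 0) x 2^0 = 0
Sum = 3680

3680


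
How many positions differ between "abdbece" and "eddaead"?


Comparing "abdbece" and "eddaead" position by position:
  Position 0: 'a' vs 'e' => DIFFER
  Position 1: 'b' vs 'd' => DIFFER
  Position 2: 'd' vs 'd' => same
  Position 3: 'b' vs 'a' => DIFFER
  Position 4: 'e' vs 'e' => same
  Position 5: 'c' vs 'a' => DIFFER
  Position 6: 'e' vs 'd' => DIFFER
Positions that differ: 5

5


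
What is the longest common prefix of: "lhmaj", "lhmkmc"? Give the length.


Words: lhmaj, lhmkmc
  Position 0: all 'l' => match
  Position 1: all 'h' => match
  Position 2: all 'm' => match
  Position 3: ('a', 'k') => mismatch, stop
LCP = "lhm" (length 3)

3


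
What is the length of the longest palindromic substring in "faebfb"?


Input: "faebfb"
Checking substrings for palindromes:
  [3:6] "bfb" (len 3) => palindrome
Longest palindromic substring: "bfb" with length 3

3


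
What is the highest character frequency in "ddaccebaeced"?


Input: ddaccebaeced
Character counts:
  'a': 2
  'b': 1
  'c': 3
  'd': 3
  'e': 3
Maximum frequency: 3

3


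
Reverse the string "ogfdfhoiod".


Input: ogfdfhoiod
Reading characters right to left:
  Position 9: 'd'
  Position 8: 'o'
  Position 7: 'i'
  Position 6: 'o'
  Position 5: 'h'
  Position 4: 'f'
  Position 3: 'd'
  Position 2: 'f'
  Position 1: 'g'
  Position 0: 'o'
Reversed: doiohfdfgo

doiohfdfgo


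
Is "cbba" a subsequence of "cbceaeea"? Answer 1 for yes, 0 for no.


Check if "cbba" is a subsequence of "cbceaeea"
Greedy scan:
  Position 0 ('c'): matches sub[0] = 'c'
  Position 1 ('b'): matches sub[1] = 'b'
  Position 2 ('c'): no match needed
  Position 3 ('e'): no match needed
  Position 4 ('a'): no match needed
  Position 5 ('e'): no match needed
  Position 6 ('e'): no match needed
  Position 7 ('a'): no match needed
Only matched 2/4 characters => not a subsequence

0


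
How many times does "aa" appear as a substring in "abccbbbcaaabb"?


Searching for "aa" in "abccbbbcaaabb"
Scanning each position:
  Position 0: "ab" => no
  Position 1: "bc" => no
  Position 2: "cc" => no
  Position 3: "cb" => no
  Position 4: "bb" => no
  Position 5: "bb" => no
  Position 6: "bc" => no
  Position 7: "ca" => no
  Position 8: "aa" => MATCH
  Position 9: "aa" => MATCH
  Position 10: "ab" => no
  Position 11: "bb" => no
Total occurrences: 2

2


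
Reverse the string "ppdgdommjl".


Input: ppdgdommjl
Reading characters right to left:
  Position 9: 'l'
  Position 8: 'j'
  Position 7: 'm'
  Position 6: 'm'
  Position 5: 'o'
  Position 4: 'd'
  Position 3: 'g'
  Position 2: 'd'
  Position 1: 'p'
  Position 0: 'p'
Reversed: ljmmodgdpp

ljmmodgdpp


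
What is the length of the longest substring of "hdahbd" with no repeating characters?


Input: "hdahbd"
Sliding window (track last position of each char):
  Position 0 ('h'): window [0,0] length 1 -- new best
  Position 1 ('d'): window [0,1] length 2 -- new best
  Position 2 ('a'): window [0,2] length 3 -- new best
  Position 3 ('h'): repeat (last at 0), move window start to 1
  Position 3 ('h'): window [1,3] length 3
  Position 4 ('b'): window [1,4] length 4 -- new best
  Position 5 ('d'): repeat (last at 1), move window start to 2
  Position 5 ('d'): window [2,5] length 4
Longest substring with no repeats: "dahb" with length 4

4


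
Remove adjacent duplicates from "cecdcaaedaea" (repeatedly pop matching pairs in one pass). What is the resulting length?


Input: cecdcaaedaea
Stack-based adjacent duplicate removal:
  Read 'c': push. Stack: c
  Read 'e': push. Stack: ce
  Read 'c': push. Stack: cec
  Read 'd': push. Stack: cecd
  Read 'c': push. Stack: cecdc
  Read 'a': push. Stack: cecdca
  Read 'a': matches stack top 'a' => pop. Stack: cecdc
  Read 'e': push. Stack: cecdce
  Read 'd': push. Stack: cecdced
  Read 'a': push. Stack: cecdceda
  Read 'e': push. Stack: cecdcedae
  Read 'a': push. Stack: cecdcedaea
Final stack: "cecdcedaea" (length 10)

10


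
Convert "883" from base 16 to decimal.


Input: "883" in base 16
Positional expansion:
  Digit '8' (value 8) x 16^2 = 2048
  Digit '8' (value 8) x 16^1 = 128
  Digit '3' (value 3) x 16^0 = 3
Sum = 2179

2179


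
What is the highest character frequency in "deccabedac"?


Input: deccabedac
Character counts:
  'a': 2
  'b': 1
  'c': 3
  'd': 2
  'e': 2
Maximum frequency: 3

3


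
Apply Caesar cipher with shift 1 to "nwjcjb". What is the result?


Caesar cipher: shift "nwjcjb" by 1
  'n' (pos 13) + 1 = pos 14 = 'o'
  'w' (pos 22) + 1 = pos 23 = 'x'
  'j' (pos 9) + 1 = pos 10 = 'k'
  'c' (pos 2) + 1 = pos 3 = 'd'
  'j' (pos 9) + 1 = pos 10 = 'k'
  'b' (pos 1) + 1 = pos 2 = 'c'
Result: oxkdkc

oxkdkc


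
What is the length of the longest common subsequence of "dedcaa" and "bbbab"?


LCS of "dedcaa" and "bbbab"
DP table:
           b    b    b    a    b
      0    0    0    0    0    0
  d   0    0    0    0    0    0
  e   0    0    0    0    0    0
  d   0    0    0    0    0    0
  c   0    0    0    0    0    0
  a   0    0    0    0    1    1
  a   0    0    0    0    1    1
LCS length = dp[6][5] = 1

1


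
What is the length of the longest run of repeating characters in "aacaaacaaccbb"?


Input: "aacaaacaaccbb"
Scanning for longest run:
  Position 1 ('a'): continues run of 'a', length=2
  Position 2 ('c'): new char, reset run to 1
  Position 3 ('a'): new char, reset run to 1
  Position 4 ('a'): continues run of 'a', length=2
  Position 5 ('a'): continues run of 'a', length=3
  Position 6 ('c'): new char, reset run to 1
  Position 7 ('a'): new char, reset run to 1
  Position 8 ('a'): continues run of 'a', length=2
  Position 9 ('c'): new char, reset run to 1
  Position 10 ('c'): continues run of 'c', length=2
  Position 11 ('b'): new char, reset run to 1
  Position 12 ('b'): continues run of 'b', length=2
Longest run: 'a' with length 3

3


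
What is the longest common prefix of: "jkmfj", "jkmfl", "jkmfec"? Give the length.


Words: jkmfj, jkmfl, jkmfec
  Position 0: all 'j' => match
  Position 1: all 'k' => match
  Position 2: all 'm' => match
  Position 3: all 'f' => match
  Position 4: ('j', 'l', 'e') => mismatch, stop
LCP = "jkmf" (length 4)

4


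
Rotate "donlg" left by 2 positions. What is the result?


Input: "donlg", rotate left by 2
First 2 characters: "do"
Remaining characters: "nlg"
Concatenate remaining + first: "nlg" + "do" = "nlgdo"

nlgdo


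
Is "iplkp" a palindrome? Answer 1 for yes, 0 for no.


Input: iplkp
Reversed: pklpi
  Compare pos 0 ('i') with pos 4 ('p'): MISMATCH
  Compare pos 1 ('p') with pos 3 ('k'): MISMATCH
Result: not a palindrome

0


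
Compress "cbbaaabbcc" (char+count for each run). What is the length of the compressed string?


Input: cbbaaabbcc
Runs:
  'c' x 1 => "c1"
  'b' x 2 => "b2"
  'a' x 3 => "a3"
  'b' x 2 => "b2"
  'c' x 2 => "c2"
Compressed: "c1b2a3b2c2"
Compressed length: 10

10


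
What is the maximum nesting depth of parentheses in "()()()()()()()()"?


Input: "()()()()()()()()"
Tracking depth:
  Position 0 '(': depth becomes 1
  Position 1 ')': depth becomes 0
  Position 2 '(': depth becomes 1
  Position 3 ')': depth becomes 0
  Position 4 '(': depth becomes 1
  Position 5 ')': depth becomes 0
  Position 6 '(': depth becomes 1
  Position 7 ')': depth becomes 0
  Position 8 '(': depth becomes 1
  Position 9 ')': depth becomes 0
  Position 10 '(': depth becomes 1
  Position 11 ')': depth becomes 0
  Position 12 '(': depth becomes 1
  Position 13 ')': depth becomes 0
  Position 14 '(': depth becomes 1
  Position 15 ')': depth becomes 0
Maximum depth reached: 1

1


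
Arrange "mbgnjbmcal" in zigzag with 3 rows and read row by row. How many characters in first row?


Zigzag "mbgnjbmcal" into 3 rows:
Placing characters:
  'm' => row 0
  'b' => row 1
  'g' => row 2
  'n' => row 1
  'j' => row 0
  'b' => row 1
  'm' => row 2
  'c' => row 1
  'a' => row 0
  'l' => row 1
Rows:
  Row 0: "mja"
  Row 1: "bnbcl"
  Row 2: "gm"
First row length: 3

3


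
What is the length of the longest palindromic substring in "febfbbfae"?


Input: "febfbbfae"
Checking substrings for palindromes:
  [3:7] "fbbf" (len 4) => palindrome
  [2:5] "bfb" (len 3) => palindrome
  [4:6] "bb" (len 2) => palindrome
Longest palindromic substring: "fbbf" with length 4

4


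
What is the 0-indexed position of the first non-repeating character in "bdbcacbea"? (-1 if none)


Input: bdbcacbea
Character frequencies:
  'a': 2
  'b': 3
  'c': 2
  'd': 1
  'e': 1
Scanning left to right for freq == 1:
  Position 0 ('b'): freq=3, skip
  Position 1 ('d'): unique! => answer = 1

1


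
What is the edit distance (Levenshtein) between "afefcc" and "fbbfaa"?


Computing edit distance: "afefcc" -> "fbbfaa"
DP table:
           f    b    b    f    a    a
      0    1    2    3    4    5    6
  a   1    1    2    3    4    4    5
  f   2    1    2    3    3    4    5
  e   3    2    2    3    4    4    5
  f   4    3    3    3    3    4    5
  c   5    4    4    4    4    4    5
  c   6    5    5    5    5    5    5
Edit distance = dp[6][6] = 5

5


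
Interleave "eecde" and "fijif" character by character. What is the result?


Interleaving "eecde" and "fijif":
  Position 0: 'e' from first, 'f' from second => "ef"
  Position 1: 'e' from first, 'i' from second => "ei"
  Position 2: 'c' from first, 'j' from second => "cj"
  Position 3: 'd' from first, 'i' from second => "di"
  Position 4: 'e' from first, 'f' from second => "ef"
Result: efeicjdief

efeicjdief


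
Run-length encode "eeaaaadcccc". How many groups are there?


Input: eeaaaadcccc
Scanning for consecutive runs:
  Group 1: 'e' x 2 (positions 0-1)
  Group 2: 'a' x 4 (positions 2-5)
  Group 3: 'd' x 1 (positions 6-6)
  Group 4: 'c' x 4 (positions 7-10)
Total groups: 4

4


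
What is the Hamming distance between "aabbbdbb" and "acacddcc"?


Comparing "aabbbdbb" and "acacddcc" position by position:
  Position 0: 'a' vs 'a' => same
  Position 1: 'a' vs 'c' => differ
  Position 2: 'b' vs 'a' => differ
  Position 3: 'b' vs 'c' => differ
  Position 4: 'b' vs 'd' => differ
  Position 5: 'd' vs 'd' => same
  Position 6: 'b' vs 'c' => differ
  Position 7: 'b' vs 'c' => differ
Total differences (Hamming distance): 6

6


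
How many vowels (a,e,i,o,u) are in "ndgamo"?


Input: ndgamo
Checking each character:
  'n' at position 0: consonant
  'd' at position 1: consonant
  'g' at position 2: consonant
  'a' at position 3: vowel (running total: 1)
  'm' at position 4: consonant
  'o' at position 5: vowel (running total: 2)
Total vowels: 2

2


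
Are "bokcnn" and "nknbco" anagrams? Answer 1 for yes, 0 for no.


Strings: "bokcnn", "nknbco"
Sorted first:  bcknno
Sorted second: bcknno
Sorted forms match => anagrams

1


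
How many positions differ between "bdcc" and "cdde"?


Comparing "bdcc" and "cdde" position by position:
  Position 0: 'b' vs 'c' => DIFFER
  Position 1: 'd' vs 'd' => same
  Position 2: 'c' vs 'd' => DIFFER
  Position 3: 'c' vs 'e' => DIFFER
Positions that differ: 3

3


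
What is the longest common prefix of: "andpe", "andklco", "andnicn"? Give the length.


Words: andpe, andklco, andnicn
  Position 0: all 'a' => match
  Position 1: all 'n' => match
  Position 2: all 'd' => match
  Position 3: ('p', 'k', 'n') => mismatch, stop
LCP = "and" (length 3)

3


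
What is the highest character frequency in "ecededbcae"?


Input: ecededbcae
Character counts:
  'a': 1
  'b': 1
  'c': 2
  'd': 2
  'e': 4
Maximum frequency: 4

4


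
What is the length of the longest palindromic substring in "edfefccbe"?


Input: "edfefccbe"
Checking substrings for palindromes:
  [2:5] "fef" (len 3) => palindrome
  [5:7] "cc" (len 2) => palindrome
Longest palindromic substring: "fef" with length 3

3


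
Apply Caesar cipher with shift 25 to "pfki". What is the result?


Caesar cipher: shift "pfki" by 25
  'p' (pos 15) + 25 = pos 14 = 'o'
  'f' (pos 5) + 25 = pos 4 = 'e'
  'k' (pos 10) + 25 = pos 9 = 'j'
  'i' (pos 8) + 25 = pos 7 = 'h'
Result: oejh

oejh


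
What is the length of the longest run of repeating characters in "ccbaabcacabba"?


Input: "ccbaabcacabba"
Scanning for longest run:
  Position 1 ('c'): continues run of 'c', length=2
  Position 2 ('b'): new char, reset run to 1
  Position 3 ('a'): new char, reset run to 1
  Position 4 ('a'): continues run of 'a', length=2
  Position 5 ('b'): new char, reset run to 1
  Position 6 ('c'): new char, reset run to 1
  Position 7 ('a'): new char, reset run to 1
  Position 8 ('c'): new char, reset run to 1
  Position 9 ('a'): new char, reset run to 1
  Position 10 ('b'): new char, reset run to 1
  Position 11 ('b'): continues run of 'b', length=2
  Position 12 ('a'): new char, reset run to 1
Longest run: 'c' with length 2

2


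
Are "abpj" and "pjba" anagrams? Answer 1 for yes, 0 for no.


Strings: "abpj", "pjba"
Sorted first:  abjp
Sorted second: abjp
Sorted forms match => anagrams

1


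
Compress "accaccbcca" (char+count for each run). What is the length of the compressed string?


Input: accaccbcca
Runs:
  'a' x 1 => "a1"
  'c' x 2 => "c2"
  'a' x 1 => "a1"
  'c' x 2 => "c2"
  'b' x 1 => "b1"
  'c' x 2 => "c2"
  'a' x 1 => "a1"
Compressed: "a1c2a1c2b1c2a1"
Compressed length: 14

14


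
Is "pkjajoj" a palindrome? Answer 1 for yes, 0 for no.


Input: pkjajoj
Reversed: jojajkp
  Compare pos 0 ('p') with pos 6 ('j'): MISMATCH
  Compare pos 1 ('k') with pos 5 ('o'): MISMATCH
  Compare pos 2 ('j') with pos 4 ('j'): match
Result: not a palindrome

0


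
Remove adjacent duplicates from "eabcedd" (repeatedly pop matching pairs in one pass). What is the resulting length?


Input: eabcedd
Stack-based adjacent duplicate removal:
  Read 'e': push. Stack: e
  Read 'a': push. Stack: ea
  Read 'b': push. Stack: eab
  Read 'c': push. Stack: eabc
  Read 'e': push. Stack: eabce
  Read 'd': push. Stack: eabced
  Read 'd': matches stack top 'd' => pop. Stack: eabce
Final stack: "eabce" (length 5)

5


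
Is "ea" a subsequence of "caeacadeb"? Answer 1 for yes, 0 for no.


Check if "ea" is a subsequence of "caeacadeb"
Greedy scan:
  Position 0 ('c'): no match needed
  Position 1 ('a'): no match needed
  Position 2 ('e'): matches sub[0] = 'e'
  Position 3 ('a'): matches sub[1] = 'a'
  Position 4 ('c'): no match needed
  Position 5 ('a'): no match needed
  Position 6 ('d'): no match needed
  Position 7 ('e'): no match needed
  Position 8 ('b'): no match needed
All 2 characters matched => is a subsequence

1


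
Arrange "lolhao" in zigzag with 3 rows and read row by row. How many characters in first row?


Zigzag "lolhao" into 3 rows:
Placing characters:
  'l' => row 0
  'o' => row 1
  'l' => row 2
  'h' => row 1
  'a' => row 0
  'o' => row 1
Rows:
  Row 0: "la"
  Row 1: "oho"
  Row 2: "l"
First row length: 2

2


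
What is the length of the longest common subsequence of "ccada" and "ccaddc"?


LCS of "ccada" and "ccaddc"
DP table:
           c    c    a    d    d    c
      0    0    0    0    0    0    0
  c   0    1    1    1    1    1    1
  c   0    1    2    2    2    2    2
  a   0    1    2    3    3    3    3
  d   0    1    2    3    4    4    4
  a   0    1    2    3    4    4    4
LCS length = dp[5][6] = 4

4


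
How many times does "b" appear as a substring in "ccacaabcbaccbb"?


Searching for "b" in "ccacaabcbaccbb"
Scanning each position:
  Position 0: "c" => no
  Position 1: "c" => no
  Position 2: "a" => no
  Position 3: "c" => no
  Position 4: "a" => no
  Position 5: "a" => no
  Position 6: "b" => MATCH
  Position 7: "c" => no
  Position 8: "b" => MATCH
  Position 9: "a" => no
  Position 10: "c" => no
  Position 11: "c" => no
  Position 12: "b" => MATCH
  Position 13: "b" => MATCH
Total occurrences: 4

4


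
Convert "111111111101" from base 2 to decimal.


Input: "111111111101" in base 2
Positional expansion:
  Digit '1' (value 1) x 2^11 = 2048
  Digit '1' (value 1) x 2^10 = 1024
  Digit '1' (value 1) x 2^9 = 512
  Digit '1' (value 1) x 2^8 = 256
  Digit '1' (value 1) x 2^7 = 128
  Digit '1' (value 1) x 2^6 = 64
  Digit '1' (value 1) x 2^5 = 32
  Digit '1' (value 1) x 2^4 = 16
  Digit '1' (value 1) x 2^3 = 8
  Digit '1' (value 1) x 2^2 = 4
  Digit '0' (value 0) x 2^1 = 0
  Digit '1' (value 1) x 2^0 = 1
Sum = 4093

4093


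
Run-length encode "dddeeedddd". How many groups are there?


Input: dddeeedddd
Scanning for consecutive runs:
  Group 1: 'd' x 3 (positions 0-2)
  Group 2: 'e' x 3 (positions 3-5)
  Group 3: 'd' x 4 (positions 6-9)
Total groups: 3

3


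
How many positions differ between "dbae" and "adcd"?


Comparing "dbae" and "adcd" position by position:
  Position 0: 'd' vs 'a' => DIFFER
  Position 1: 'b' vs 'd' => DIFFER
  Position 2: 'a' vs 'c' => DIFFER
  Position 3: 'e' vs 'd' => DIFFER
Positions that differ: 4

4


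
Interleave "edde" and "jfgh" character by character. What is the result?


Interleaving "edde" and "jfgh":
  Position 0: 'e' from first, 'j' from second => "ej"
  Position 1: 'd' from first, 'f' from second => "df"
  Position 2: 'd' from first, 'g' from second => "dg"
  Position 3: 'e' from first, 'h' from second => "eh"
Result: ejdfdgeh

ejdfdgeh


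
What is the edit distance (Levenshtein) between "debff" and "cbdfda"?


Computing edit distance: "debff" -> "cbdfda"
DP table:
           c    b    d    f    d    a
      0    1    2    3    4    5    6
  d   1    1    2    2    3    4    5
  e   2    2    2    3    3    4    5
  b   3    3    2    3    4    4    5
  f   4    4    3    3    3    4    5
  f   5    5    4    4    3    4    5
Edit distance = dp[5][6] = 5

5


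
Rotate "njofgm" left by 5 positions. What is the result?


Input: "njofgm", rotate left by 5
First 5 characters: "njofg"
Remaining characters: "m"
Concatenate remaining + first: "m" + "njofg" = "mnjofg"

mnjofg


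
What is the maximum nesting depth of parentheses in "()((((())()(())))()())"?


Input: "()((((())()(())))()())"
Tracking depth:
  Position 0 '(': depth becomes 1
  Position 1 ')': depth becomes 0
  Position 2 '(': depth becomes 1
  Position 3 '(': depth becomes 2
  Position 4 '(': depth becomes 3
  Position 5 '(': depth becomes 4
  Position 6 '(': depth becomes 5
  Position 7 ')': depth becomes 4
  Position 8 ')': depth becomes 3
  Position 9 '(': depth becomes 4
  Position 10 ')': depth becomes 3
  Position 11 '(': depth becomes 4
  Position 12 '(': depth becomes 5
  Position 13 ')': depth becomes 4
  Position 14 ')': depth becomes 3
  Position 15 ')': depth becomes 2
  Position 16 ')': depth becomes 1
  Position 17 '(': depth becomes 2
  Position 18 ')': depth becomes 1
  Position 19 '(': depth becomes 2
  Position 20 ')': depth becomes 1
  Position 21 ')': depth becomes 0
Maximum depth reached: 5

5


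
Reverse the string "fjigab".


Input: fjigab
Reading characters right to left:
  Position 5: 'b'
  Position 4: 'a'
  Position 3: 'g'
  Position 2: 'i'
  Position 1: 'j'
  Position 0: 'f'
Reversed: bagijf

bagijf


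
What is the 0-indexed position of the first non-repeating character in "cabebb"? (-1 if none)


Input: cabebb
Character frequencies:
  'a': 1
  'b': 3
  'c': 1
  'e': 1
Scanning left to right for freq == 1:
  Position 0 ('c'): unique! => answer = 0

0


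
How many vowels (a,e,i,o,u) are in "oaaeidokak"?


Input: oaaeidokak
Checking each character:
  'o' at position 0: vowel (running total: 1)
  'a' at position 1: vowel (running total: 2)
  'a' at position 2: vowel (running total: 3)
  'e' at position 3: vowel (running total: 4)
  'i' at position 4: vowel (running total: 5)
  'd' at position 5: consonant
  'o' at position 6: vowel (running total: 6)
  'k' at position 7: consonant
  'a' at position 8: vowel (running total: 7)
  'k' at position 9: consonant
Total vowels: 7

7


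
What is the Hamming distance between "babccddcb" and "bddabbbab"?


Comparing "babccddcb" and "bddabbbab" position by position:
  Position 0: 'b' vs 'b' => same
  Position 1: 'a' vs 'd' => differ
  Position 2: 'b' vs 'd' => differ
  Position 3: 'c' vs 'a' => differ
  Position 4: 'c' vs 'b' => differ
  Position 5: 'd' vs 'b' => differ
  Position 6: 'd' vs 'b' => differ
  Position 7: 'c' vs 'a' => differ
  Position 8: 'b' vs 'b' => same
Total differences (Hamming distance): 7

7


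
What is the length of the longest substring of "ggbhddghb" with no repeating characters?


Input: "ggbhddghb"
Sliding window (track last position of each char):
  Position 0 ('g'): window [0,0] length 1 -- new best
  Position 1 ('g'): repeat (last at 0), move window start to 1
  Position 1 ('g'): window [1,1] length 1
  Position 2 ('b'): window [1,2] length 2 -- new best
  Position 3 ('h'): window [1,3] length 3 -- new best
  Position 4 ('d'): window [1,4] length 4 -- new best
  Position 5 ('d'): repeat (last at 4), move window start to 5
  Position 5 ('d'): window [5,5] length 1
  Position 6 ('g'): window [5,6] length 2
  Position 7 ('h'): window [5,7] length 3
  Position 8 ('b'): window [5,8] length 4
Longest substring with no repeats: "gbhd" with length 4

4


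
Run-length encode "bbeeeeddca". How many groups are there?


Input: bbeeeeddca
Scanning for consecutive runs:
  Group 1: 'b' x 2 (positions 0-1)
  Group 2: 'e' x 4 (positions 2-5)
  Group 3: 'd' x 2 (positions 6-7)
  Group 4: 'c' x 1 (positions 8-8)
  Group 5: 'a' x 1 (positions 9-9)
Total groups: 5

5


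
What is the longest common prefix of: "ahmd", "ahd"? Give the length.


Words: ahmd, ahd
  Position 0: all 'a' => match
  Position 1: all 'h' => match
  Position 2: ('m', 'd') => mismatch, stop
LCP = "ah" (length 2)

2


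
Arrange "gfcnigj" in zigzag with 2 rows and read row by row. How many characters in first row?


Zigzag "gfcnigj" into 2 rows:
Placing characters:
  'g' => row 0
  'f' => row 1
  'c' => row 0
  'n' => row 1
  'i' => row 0
  'g' => row 1
  'j' => row 0
Rows:
  Row 0: "gcij"
  Row 1: "fng"
First row length: 4

4


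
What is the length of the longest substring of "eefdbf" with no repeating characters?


Input: "eefdbf"
Sliding window (track last position of each char):
  Position 0 ('e'): window [0,0] length 1 -- new best
  Position 1 ('e'): repeat (last at 0), move window start to 1
  Position 1 ('e'): window [1,1] length 1
  Position 2 ('f'): window [1,2] length 2 -- new best
  Position 3 ('d'): window [1,3] length 3 -- new best
  Position 4 ('b'): window [1,4] length 4 -- new best
  Position 5 ('f'): repeat (last at 2), move window start to 3
  Position 5 ('f'): window [3,5] length 3
Longest substring with no repeats: "efdb" with length 4

4


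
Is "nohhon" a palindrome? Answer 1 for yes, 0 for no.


Input: nohhon
Reversed: nohhon
  Compare pos 0 ('n') with pos 5 ('n'): match
  Compare pos 1 ('o') with pos 4 ('o'): match
  Compare pos 2 ('h') with pos 3 ('h'): match
Result: palindrome

1


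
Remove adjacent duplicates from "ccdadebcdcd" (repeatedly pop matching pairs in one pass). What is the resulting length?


Input: ccdadebcdcd
Stack-based adjacent duplicate removal:
  Read 'c': push. Stack: c
  Read 'c': matches stack top 'c' => pop. Stack: (empty)
  Read 'd': push. Stack: d
  Read 'a': push. Stack: da
  Read 'd': push. Stack: dad
  Read 'e': push. Stack: dade
  Read 'b': push. Stack: dadeb
  Read 'c': push. Stack: dadebc
  Read 'd': push. Stack: dadebcd
  Read 'c': push. Stack: dadebcdc
  Read 'd': push. Stack: dadebcdcd
Final stack: "dadebcdcd" (length 9)

9


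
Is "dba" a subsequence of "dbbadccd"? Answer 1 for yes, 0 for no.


Check if "dba" is a subsequence of "dbbadccd"
Greedy scan:
  Position 0 ('d'): matches sub[0] = 'd'
  Position 1 ('b'): matches sub[1] = 'b'
  Position 2 ('b'): no match needed
  Position 3 ('a'): matches sub[2] = 'a'
  Position 4 ('d'): no match needed
  Position 5 ('c'): no match needed
  Position 6 ('c'): no match needed
  Position 7 ('d'): no match needed
All 3 characters matched => is a subsequence

1


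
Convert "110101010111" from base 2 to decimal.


Input: "110101010111" in base 2
Positional expansion:
  Digit '1' (value 1) x 2^11 = 2048
  Digit '1' (value 1) x 2^10 = 1024
  Digit '0' (value 0) x 2^9 = 0
  Digit '1' (value 1) x 2^8 = 256
  Digit '0' (value 0) x 2^7 = 0
  Digit '1' (value 1) x 2^6 = 64
  Digit '0' (value 0) x 2^5 = 0
  Digit '1' (value 1) x 2^4 = 16
  Digit '0' (value 0) x 2^3 = 0
  Digit '1' (value 1) x 2^2 = 4
  Digit '1' (value 1) x 2^1 = 2
  Digit '1' (value 1) x 2^0 = 1
Sum = 3415

3415


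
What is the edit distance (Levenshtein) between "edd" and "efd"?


Computing edit distance: "edd" -> "efd"
DP table:
           e    f    d
      0    1    2    3
  e   1    0    1    2
  d   2    1    1    1
  d   3    2    2    1
Edit distance = dp[3][3] = 1

1


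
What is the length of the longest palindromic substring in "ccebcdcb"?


Input: "ccebcdcb"
Checking substrings for palindromes:
  [3:8] "bcdcb" (len 5) => palindrome
  [4:7] "cdc" (len 3) => palindrome
  [0:2] "cc" (len 2) => palindrome
Longest palindromic substring: "bcdcb" with length 5

5


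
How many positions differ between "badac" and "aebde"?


Comparing "badac" and "aebde" position by position:
  Position 0: 'b' vs 'a' => DIFFER
  Position 1: 'a' vs 'e' => DIFFER
  Position 2: 'd' vs 'b' => DIFFER
  Position 3: 'a' vs 'd' => DIFFER
  Position 4: 'c' vs 'e' => DIFFER
Positions that differ: 5

5


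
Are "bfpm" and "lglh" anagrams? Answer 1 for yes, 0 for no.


Strings: "bfpm", "lglh"
Sorted first:  bfmp
Sorted second: ghll
Differ at position 0: 'b' vs 'g' => not anagrams

0


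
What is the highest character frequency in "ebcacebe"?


Input: ebcacebe
Character counts:
  'a': 1
  'b': 2
  'c': 2
  'e': 3
Maximum frequency: 3

3


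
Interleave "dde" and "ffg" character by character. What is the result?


Interleaving "dde" and "ffg":
  Position 0: 'd' from first, 'f' from second => "df"
  Position 1: 'd' from first, 'f' from second => "df"
  Position 2: 'e' from first, 'g' from second => "eg"
Result: dfdfeg

dfdfeg


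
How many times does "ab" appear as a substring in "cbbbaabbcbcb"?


Searching for "ab" in "cbbbaabbcbcb"
Scanning each position:
  Position 0: "cb" => no
  Position 1: "bb" => no
  Position 2: "bb" => no
  Position 3: "ba" => no
  Position 4: "aa" => no
  Position 5: "ab" => MATCH
  Position 6: "bb" => no
  Position 7: "bc" => no
  Position 8: "cb" => no
  Position 9: "bc" => no
  Position 10: "cb" => no
Total occurrences: 1

1


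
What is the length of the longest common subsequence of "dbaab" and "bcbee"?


LCS of "dbaab" and "bcbee"
DP table:
           b    c    b    e    e
      0    0    0    0    0    0
  d   0    0    0    0    0    0
  b   0    1    1    1    1    1
  a   0    1    1    1    1    1
  a   0    1    1    1    1    1
  b   0    1    1    2    2    2
LCS length = dp[5][5] = 2

2


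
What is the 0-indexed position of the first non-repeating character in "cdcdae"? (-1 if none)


Input: cdcdae
Character frequencies:
  'a': 1
  'c': 2
  'd': 2
  'e': 1
Scanning left to right for freq == 1:
  Position 0 ('c'): freq=2, skip
  Position 1 ('d'): freq=2, skip
  Position 2 ('c'): freq=2, skip
  Position 3 ('d'): freq=2, skip
  Position 4 ('a'): unique! => answer = 4

4


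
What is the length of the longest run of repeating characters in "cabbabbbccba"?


Input: "cabbabbbccba"
Scanning for longest run:
  Position 1 ('a'): new char, reset run to 1
  Position 2 ('b'): new char, reset run to 1
  Position 3 ('b'): continues run of 'b', length=2
  Position 4 ('a'): new char, reset run to 1
  Position 5 ('b'): new char, reset run to 1
  Position 6 ('b'): continues run of 'b', length=2
  Position 7 ('b'): continues run of 'b', length=3
  Position 8 ('c'): new char, reset run to 1
  Position 9 ('c'): continues run of 'c', length=2
  Position 10 ('b'): new char, reset run to 1
  Position 11 ('a'): new char, reset run to 1
Longest run: 'b' with length 3

3


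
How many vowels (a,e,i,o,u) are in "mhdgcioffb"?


Input: mhdgcioffb
Checking each character:
  'm' at position 0: consonant
  'h' at position 1: consonant
  'd' at position 2: consonant
  'g' at position 3: consonant
  'c' at position 4: consonant
  'i' at position 5: vowel (running total: 1)
  'o' at position 6: vowel (running total: 2)
  'f' at position 7: consonant
  'f' at position 8: consonant
  'b' at position 9: consonant
Total vowels: 2

2


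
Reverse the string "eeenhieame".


Input: eeenhieame
Reading characters right to left:
  Position 9: 'e'
  Position 8: 'm'
  Position 7: 'a'
  Position 6: 'e'
  Position 5: 'i'
  Position 4: 'h'
  Position 3: 'n'
  Position 2: 'e'
  Position 1: 'e'
  Position 0: 'e'
Reversed: emaeihneee

emaeihneee


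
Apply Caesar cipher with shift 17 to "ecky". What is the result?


Caesar cipher: shift "ecky" by 17
  'e' (pos 4) + 17 = pos 21 = 'v'
  'c' (pos 2) + 17 = pos 19 = 't'
  'k' (pos 10) + 17 = pos 1 = 'b'
  'y' (pos 24) + 17 = pos 15 = 'p'
Result: vtbp

vtbp


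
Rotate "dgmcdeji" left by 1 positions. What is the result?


Input: "dgmcdeji", rotate left by 1
First 1 characters: "d"
Remaining characters: "gmcdeji"
Concatenate remaining + first: "gmcdeji" + "d" = "gmcdejid"

gmcdejid


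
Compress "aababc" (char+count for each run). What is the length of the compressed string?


Input: aababc
Runs:
  'a' x 2 => "a2"
  'b' x 1 => "b1"
  'a' x 1 => "a1"
  'b' x 1 => "b1"
  'c' x 1 => "c1"
Compressed: "a2b1a1b1c1"
Compressed length: 10

10


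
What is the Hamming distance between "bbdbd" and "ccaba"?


Comparing "bbdbd" and "ccaba" position by position:
  Position 0: 'b' vs 'c' => differ
  Position 1: 'b' vs 'c' => differ
  Position 2: 'd' vs 'a' => differ
  Position 3: 'b' vs 'b' => same
  Position 4: 'd' vs 'a' => differ
Total differences (Hamming distance): 4

4


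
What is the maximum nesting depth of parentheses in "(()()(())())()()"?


Input: "(()()(())())()()"
Tracking depth:
  Position 0 '(': depth becomes 1
  Position 1 '(': depth becomes 2
  Position 2 ')': depth becomes 1
  Position 3 '(': depth becomes 2
  Position 4 ')': depth becomes 1
  Position 5 '(': depth becomes 2
  Position 6 '(': depth becomes 3
  Position 7 ')': depth becomes 2
  Position 8 ')': depth becomes 1
  Position 9 '(': depth becomes 2
  Position 10 ')': depth becomes 1
  Position 11 ')': depth becomes 0
  Position 12 '(': depth becomes 1
  Position 13 ')': depth becomes 0
  Position 14 '(': depth becomes 1
  Position 15 ')': depth becomes 0
Maximum depth reached: 3

3


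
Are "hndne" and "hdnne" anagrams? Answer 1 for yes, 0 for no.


Strings: "hndne", "hdnne"
Sorted first:  dehnn
Sorted second: dehnn
Sorted forms match => anagrams

1


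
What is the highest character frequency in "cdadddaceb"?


Input: cdadddaceb
Character counts:
  'a': 2
  'b': 1
  'c': 2
  'd': 4
  'e': 1
Maximum frequency: 4

4


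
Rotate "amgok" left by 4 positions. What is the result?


Input: "amgok", rotate left by 4
First 4 characters: "amgo"
Remaining characters: "k"
Concatenate remaining + first: "k" + "amgo" = "kamgo"

kamgo


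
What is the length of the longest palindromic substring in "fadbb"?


Input: "fadbb"
Checking substrings for palindromes:
  [3:5] "bb" (len 2) => palindrome
Longest palindromic substring: "bb" with length 2

2


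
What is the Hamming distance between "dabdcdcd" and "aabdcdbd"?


Comparing "dabdcdcd" and "aabdcdbd" position by position:
  Position 0: 'd' vs 'a' => differ
  Position 1: 'a' vs 'a' => same
  Position 2: 'b' vs 'b' => same
  Position 3: 'd' vs 'd' => same
  Position 4: 'c' vs 'c' => same
  Position 5: 'd' vs 'd' => same
  Position 6: 'c' vs 'b' => differ
  Position 7: 'd' vs 'd' => same
Total differences (Hamming distance): 2

2


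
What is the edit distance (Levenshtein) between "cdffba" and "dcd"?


Computing edit distance: "cdffba" -> "dcd"
DP table:
           d    c    d
      0    1    2    3
  c   1    1    1    2
  d   2    1    2    1
  f   3    2    2    2
  f   4    3    3    3
  b   5    4    4    4
  a   6    5    5    5
Edit distance = dp[6][3] = 5

5


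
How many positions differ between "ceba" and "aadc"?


Comparing "ceba" and "aadc" position by position:
  Position 0: 'c' vs 'a' => DIFFER
  Position 1: 'e' vs 'a' => DIFFER
  Position 2: 'b' vs 'd' => DIFFER
  Position 3: 'a' vs 'c' => DIFFER
Positions that differ: 4

4


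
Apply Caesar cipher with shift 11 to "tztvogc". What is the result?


Caesar cipher: shift "tztvogc" by 11
  't' (pos 19) + 11 = pos 4 = 'e'
  'z' (pos 25) + 11 = pos 10 = 'k'
  't' (pos 19) + 11 = pos 4 = 'e'
  'v' (pos 21) + 11 = pos 6 = 'g'
  'o' (pos 14) + 11 = pos 25 = 'z'
  'g' (pos 6) + 11 = pos 17 = 'r'
  'c' (pos 2) + 11 = pos 13 = 'n'
Result: ekegzrn

ekegzrn


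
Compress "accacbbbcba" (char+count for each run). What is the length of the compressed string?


Input: accacbbbcba
Runs:
  'a' x 1 => "a1"
  'c' x 2 => "c2"
  'a' x 1 => "a1"
  'c' x 1 => "c1"
  'b' x 3 => "b3"
  'c' x 1 => "c1"
  'b' x 1 => "b1"
  'a' x 1 => "a1"
Compressed: "a1c2a1c1b3c1b1a1"
Compressed length: 16

16


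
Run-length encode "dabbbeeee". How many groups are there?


Input: dabbbeeee
Scanning for consecutive runs:
  Group 1: 'd' x 1 (positions 0-0)
  Group 2: 'a' x 1 (positions 1-1)
  Group 3: 'b' x 3 (positions 2-4)
  Group 4: 'e' x 4 (positions 5-8)
Total groups: 4

4


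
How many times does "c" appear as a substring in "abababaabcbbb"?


Searching for "c" in "abababaabcbbb"
Scanning each position:
  Position 0: "a" => no
  Position 1: "b" => no
  Position 2: "a" => no
  Position 3: "b" => no
  Position 4: "a" => no
  Position 5: "b" => no
  Position 6: "a" => no
  Position 7: "a" => no
  Position 8: "b" => no
  Position 9: "c" => MATCH
  Position 10: "b" => no
  Position 11: "b" => no
  Position 12: "b" => no
Total occurrences: 1

1


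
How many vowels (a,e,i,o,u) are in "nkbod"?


Input: nkbod
Checking each character:
  'n' at position 0: consonant
  'k' at position 1: consonant
  'b' at position 2: consonant
  'o' at position 3: vowel (running total: 1)
  'd' at position 4: consonant
Total vowels: 1

1


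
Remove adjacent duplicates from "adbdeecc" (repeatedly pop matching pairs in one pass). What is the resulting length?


Input: adbdeecc
Stack-based adjacent duplicate removal:
  Read 'a': push. Stack: a
  Read 'd': push. Stack: ad
  Read 'b': push. Stack: adb
  Read 'd': push. Stack: adbd
  Read 'e': push. Stack: adbde
  Read 'e': matches stack top 'e' => pop. Stack: adbd
  Read 'c': push. Stack: adbdc
  Read 'c': matches stack top 'c' => pop. Stack: adbd
Final stack: "adbd" (length 4)

4


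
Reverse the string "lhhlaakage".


Input: lhhlaakage
Reading characters right to left:
  Position 9: 'e'
  Position 8: 'g'
  Position 7: 'a'
  Position 6: 'k'
  Position 5: 'a'
  Position 4: 'a'
  Position 3: 'l'
  Position 2: 'h'
  Position 1: 'h'
  Position 0: 'l'
Reversed: egakaalhhl

egakaalhhl


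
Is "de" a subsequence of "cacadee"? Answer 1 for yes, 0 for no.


Check if "de" is a subsequence of "cacadee"
Greedy scan:
  Position 0 ('c'): no match needed
  Position 1 ('a'): no match needed
  Position 2 ('c'): no match needed
  Position 3 ('a'): no match needed
  Position 4 ('d'): matches sub[0] = 'd'
  Position 5 ('e'): matches sub[1] = 'e'
  Position 6 ('e'): no match needed
All 2 characters matched => is a subsequence

1


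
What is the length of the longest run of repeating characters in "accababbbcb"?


Input: "accababbbcb"
Scanning for longest run:
  Position 1 ('c'): new char, reset run to 1
  Position 2 ('c'): continues run of 'c', length=2
  Position 3 ('a'): new char, reset run to 1
  Position 4 ('b'): new char, reset run to 1
  Position 5 ('a'): new char, reset run to 1
  Position 6 ('b'): new char, reset run to 1
  Position 7 ('b'): continues run of 'b', length=2
  Position 8 ('b'): continues run of 'b', length=3
  Position 9 ('c'): new char, reset run to 1
  Position 10 ('b'): new char, reset run to 1
Longest run: 'b' with length 3

3


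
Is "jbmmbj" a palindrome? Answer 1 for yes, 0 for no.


Input: jbmmbj
Reversed: jbmmbj
  Compare pos 0 ('j') with pos 5 ('j'): match
  Compare pos 1 ('b') with pos 4 ('b'): match
  Compare pos 2 ('m') with pos 3 ('m'): match
Result: palindrome

1


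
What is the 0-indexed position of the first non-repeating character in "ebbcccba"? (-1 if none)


Input: ebbcccba
Character frequencies:
  'a': 1
  'b': 3
  'c': 3
  'e': 1
Scanning left to right for freq == 1:
  Position 0 ('e'): unique! => answer = 0

0


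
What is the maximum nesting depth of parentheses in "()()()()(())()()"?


Input: "()()()()(())()()"
Tracking depth:
  Position 0 '(': depth becomes 1
  Position 1 ')': depth becomes 0
  Position 2 '(': depth becomes 1
  Position 3 ')': depth becomes 0
  Position 4 '(': depth becomes 1
  Position 5 ')': depth becomes 0
  Position 6 '(': depth becomes 1
  Position 7 ')': depth becomes 0
  Position 8 '(': depth becomes 1
  Position 9 '(': depth becomes 2
  Position 10 ')': depth becomes 1
  Position 11 ')': depth becomes 0
  Position 12 '(': depth becomes 1
  Position 13 ')': depth becomes 0
  Position 14 '(': depth becomes 1
  Position 15 ')': depth becomes 0
Maximum depth reached: 2

2


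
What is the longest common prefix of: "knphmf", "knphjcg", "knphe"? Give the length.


Words: knphmf, knphjcg, knphe
  Position 0: all 'k' => match
  Position 1: all 'n' => match
  Position 2: all 'p' => match
  Position 3: all 'h' => match
  Position 4: ('m', 'j', 'e') => mismatch, stop
LCP = "knph" (length 4)

4
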